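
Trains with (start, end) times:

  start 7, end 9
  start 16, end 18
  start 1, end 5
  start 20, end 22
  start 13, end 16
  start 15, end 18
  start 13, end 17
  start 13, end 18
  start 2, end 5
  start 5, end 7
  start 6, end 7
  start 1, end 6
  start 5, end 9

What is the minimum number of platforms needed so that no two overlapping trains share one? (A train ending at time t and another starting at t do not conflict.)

4

Count concurrent intervals with a sweep; the peak is the room count.
Events (time:±→running): 1:+→1 1:+→2 2:+→3 5:-→2 5:-→1 5:+→2 5:+→3 6:-→2 6:+→3 7:-→2 7:-→1 7:+→2 9:-→1 9:-→0 13:+→1 13:+→2 13:+→3 15:+→4 … peak 4.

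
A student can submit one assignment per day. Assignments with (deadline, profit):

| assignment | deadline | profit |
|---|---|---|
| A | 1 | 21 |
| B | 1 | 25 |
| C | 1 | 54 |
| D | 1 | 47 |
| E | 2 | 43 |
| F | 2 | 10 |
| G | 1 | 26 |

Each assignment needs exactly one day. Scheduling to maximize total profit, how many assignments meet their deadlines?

Sort by profit descending; place each in the latest free slot ≤ its deadline.
By profit: C(d1,54), D(d1,47), E(d2,43), G(d1,26), B(d1,25), A(d1,21), F(d2,10)
C→slot 1; D skipped; E→slot 2; G skipped; B skipped; A skipped; F skipped.
2 of 7 scheduled.

2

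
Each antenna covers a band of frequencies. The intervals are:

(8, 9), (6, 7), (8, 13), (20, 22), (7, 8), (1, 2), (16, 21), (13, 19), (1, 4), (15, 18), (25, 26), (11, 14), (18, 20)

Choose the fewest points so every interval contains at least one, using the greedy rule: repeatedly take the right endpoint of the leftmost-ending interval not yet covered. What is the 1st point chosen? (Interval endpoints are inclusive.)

By right end: [1,2]  [1,4]  [6,7]  [7,8]  [8,9]  [8,13]  [11,14]  [15,18]  [13,19]  [18,20]  [16,21]  [20,22]  [25,26]
[1,2] uncovered → point at 2; [6,7] uncovered → point at 7; [8,9] uncovered → point at 9; [11,14] uncovered → point at 14; [15,18] uncovered → point at 18; [20,22] uncovered → point at 22; [25,26] uncovered → point at 26.
Points: 2, 7, 9, 14, 18, 22, 26 (7 total).

2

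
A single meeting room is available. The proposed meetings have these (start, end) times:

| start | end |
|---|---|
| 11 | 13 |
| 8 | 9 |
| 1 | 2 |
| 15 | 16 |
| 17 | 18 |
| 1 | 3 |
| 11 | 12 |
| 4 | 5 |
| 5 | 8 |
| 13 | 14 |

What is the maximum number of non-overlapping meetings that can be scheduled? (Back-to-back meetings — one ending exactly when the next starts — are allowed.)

8

Sort by end time and greedily take each interval whose start is ≥ the last chosen end.
By end time: (1,2), (1,3), (4,5), (5,8), (8,9), (11,12), (11,13), (13,14), (15,16), (17,18).
Pick (1,2); next start ≥ 2 → (4,5); next start ≥ 5 → (5,8); next start ≥ 8 → (8,9); next start ≥ 9 → (11,12); next start ≥ 12 → (13,14); next start ≥ 14 → (15,16); next start ≥ 16 → (17,18).
Selected 8 meetings.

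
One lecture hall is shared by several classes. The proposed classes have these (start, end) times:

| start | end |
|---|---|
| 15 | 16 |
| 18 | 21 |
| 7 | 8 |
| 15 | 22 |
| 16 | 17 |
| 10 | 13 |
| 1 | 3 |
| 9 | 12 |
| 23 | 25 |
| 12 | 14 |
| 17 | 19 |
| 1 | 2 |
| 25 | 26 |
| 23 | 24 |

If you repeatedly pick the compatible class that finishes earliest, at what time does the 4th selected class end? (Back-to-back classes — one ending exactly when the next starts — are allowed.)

By end time: (1,2), (1,3), (7,8), (9,12), (10,13), (12,14), (15,16), (16,17), (17,19), (18,21), (15,22), (23,24), (23,25), (25,26).
Pick (1,2); next start ≥ 2 → (7,8); next start ≥ 8 → (9,12); next start ≥ 12 → (12,14); next start ≥ 14 → (15,16); next start ≥ 16 → (16,17); next start ≥ 17 → (17,19); next start ≥ 19 → (23,24); next start ≥ 24 → (25,26).
Selected: (1,2) (7,8) (9,12) (12,14) (15,16) (16,17) (17,19) (23,24) (25,26)

14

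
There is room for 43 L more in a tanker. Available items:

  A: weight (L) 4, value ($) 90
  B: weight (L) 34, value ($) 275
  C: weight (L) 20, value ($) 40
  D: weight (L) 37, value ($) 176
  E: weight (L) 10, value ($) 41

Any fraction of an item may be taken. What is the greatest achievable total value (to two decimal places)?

388.78

Greedy by value/weight ratio, highest first.
Order: A (90/4=22.50) > B (275/34=8.09) > D (176/37=4.76) > E (41/10=4.10) > C (40/20=2.00)
Fill: take A (4 @ 90) → take B (34 @ 275) → take 5/37 of D → 23.78; 43/43 used.
Total value = 388.78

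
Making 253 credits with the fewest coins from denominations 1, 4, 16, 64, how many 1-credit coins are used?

253 = 3×64 + 3×16 + 3×4 + 1×1
Count of 1: 1

1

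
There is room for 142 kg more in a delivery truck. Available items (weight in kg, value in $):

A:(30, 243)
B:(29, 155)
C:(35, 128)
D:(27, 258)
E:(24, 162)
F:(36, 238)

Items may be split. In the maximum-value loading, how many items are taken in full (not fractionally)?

4

Sort by value per unit weight and fill in that order.
Ratios (sorted): D 9.56, A 8.10, E 6.75, F 6.61, B 5.34, C 3.66
take D (27 @ 258); take A (30 @ 243); take E (24 @ 162); take F (36 @ 238); take 25/29 of B → 133.62. Capacity used 142/142.
4 item(s) taken whole; one partial (take 25/29 of B).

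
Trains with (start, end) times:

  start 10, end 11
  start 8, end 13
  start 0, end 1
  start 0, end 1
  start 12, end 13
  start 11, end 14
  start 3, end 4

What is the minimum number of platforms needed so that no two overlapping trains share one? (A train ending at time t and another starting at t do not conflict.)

3

Events (time:±→running): 0:+→1 0:+→2 1:-→1 1:-→0 3:+→1 4:-→0 8:+→1 10:+→2 11:-→1 11:+→2 12:+→3 … peak 3.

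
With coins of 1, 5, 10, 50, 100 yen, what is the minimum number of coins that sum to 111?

3

Use the largest denomination that fits, subtract, and repeat.
111 − 1×100→11 − 1×10→1 − 1×1→0
Total coins = 1 + 1 + 1 = 3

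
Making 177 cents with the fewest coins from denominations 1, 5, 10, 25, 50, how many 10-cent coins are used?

177 − 3×50→27 − 1×25→2 − 2×1→0
Count of 10: 0

0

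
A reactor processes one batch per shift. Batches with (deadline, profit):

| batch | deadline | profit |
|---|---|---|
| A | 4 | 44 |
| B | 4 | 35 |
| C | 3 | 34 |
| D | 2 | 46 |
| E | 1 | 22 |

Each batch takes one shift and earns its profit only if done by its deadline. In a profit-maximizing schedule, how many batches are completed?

4

Sort by profit descending; place each in the latest free slot ≤ its deadline.
Profit order: D=46 A=44 B=35 C=34 E=22
Assign: D→slot 2, A→slot 4, B→slot 3, C→slot 1, E skipped.
Slots: [1:C] [2:D] [3:B] [4:A]
4 of 5 scheduled.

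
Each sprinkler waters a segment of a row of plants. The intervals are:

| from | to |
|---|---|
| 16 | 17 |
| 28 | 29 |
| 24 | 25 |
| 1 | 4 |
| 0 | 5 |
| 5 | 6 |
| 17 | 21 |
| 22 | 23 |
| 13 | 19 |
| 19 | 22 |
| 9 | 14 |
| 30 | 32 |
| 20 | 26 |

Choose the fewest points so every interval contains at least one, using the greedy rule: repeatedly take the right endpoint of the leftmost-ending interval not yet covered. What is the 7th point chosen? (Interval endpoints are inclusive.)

29

Sort by right endpoint; whenever an interval is uncovered, place a point at its right end.
By right end: [1,4]  [0,5]  [5,6]  [9,14]  [16,17]  [13,19]  [17,21]  [19,22]  [22,23]  [24,25]  [20,26]  [28,29]  [30,32]
[1,4] uncovered → point at 4; [5,6] uncovered → point at 6; [9,14] uncovered → point at 14; [16,17] uncovered → point at 17; [19,22] uncovered → point at 22; [24,25] uncovered → point at 25; [28,29] uncovered → point at 29; [30,32] uncovered → point at 32.
Points: 4, 6, 14, 17, 22, 25, 29, 32 (8 total).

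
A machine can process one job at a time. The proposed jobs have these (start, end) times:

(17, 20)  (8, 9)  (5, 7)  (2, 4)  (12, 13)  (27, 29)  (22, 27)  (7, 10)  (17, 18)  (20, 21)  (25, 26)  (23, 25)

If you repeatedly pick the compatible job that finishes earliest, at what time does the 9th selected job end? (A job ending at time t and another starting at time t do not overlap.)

29

By end time: (2,4), (5,7), (8,9), (7,10), (12,13), (17,18), (17,20), (20,21), (23,25), (25,26), (22,27), (27,29).
Pick (2,4); next start ≥ 4 → (5,7); next start ≥ 7 → (8,9); next start ≥ 9 → (12,13); next start ≥ 13 → (17,18); next start ≥ 18 → (20,21); next start ≥ 21 → (23,25); next start ≥ 25 → (25,26); next start ≥ 26 → (27,29).
Selected: (2,4) (5,7) (8,9) (12,13) (17,18) (20,21) (23,25) (25,26) (27,29)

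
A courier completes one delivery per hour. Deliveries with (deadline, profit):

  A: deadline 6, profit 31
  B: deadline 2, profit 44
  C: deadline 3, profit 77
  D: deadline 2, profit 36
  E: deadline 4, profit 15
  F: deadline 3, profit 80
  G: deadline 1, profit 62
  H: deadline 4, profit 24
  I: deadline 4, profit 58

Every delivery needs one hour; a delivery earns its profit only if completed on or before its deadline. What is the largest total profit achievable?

308

By profit: F(d3,80), C(d3,77), G(d1,62), I(d4,58), B(d2,44), D(d2,36), A(d6,31), H(d4,24), E(d4,15)
F→slot 3; C→slot 2; G→slot 1; I→slot 4; B skipped; D skipped; A→slot 6; H skipped; E skipped.
Profit = 62 + 77 + 80 + 58 + 31 = 308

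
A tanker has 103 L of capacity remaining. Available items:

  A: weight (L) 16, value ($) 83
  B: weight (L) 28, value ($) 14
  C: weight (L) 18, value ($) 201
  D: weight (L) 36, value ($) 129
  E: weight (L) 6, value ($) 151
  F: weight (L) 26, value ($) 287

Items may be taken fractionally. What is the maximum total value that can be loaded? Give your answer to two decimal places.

851.50

Greedy by value/weight ratio, highest first.
Order: E (151/6=25.17) > C (201/18=11.17) > F (287/26=11.04) > A (83/16=5.19) > D (129/36=3.58) > B (14/28=0.50)
Fill: take E (6 @ 151) → take C (18 @ 201) → take F (26 @ 287) → take A (16 @ 83) → take D (36 @ 129) → take 1/28 of B → 0.50; 103/103 used.
Total value = 851.50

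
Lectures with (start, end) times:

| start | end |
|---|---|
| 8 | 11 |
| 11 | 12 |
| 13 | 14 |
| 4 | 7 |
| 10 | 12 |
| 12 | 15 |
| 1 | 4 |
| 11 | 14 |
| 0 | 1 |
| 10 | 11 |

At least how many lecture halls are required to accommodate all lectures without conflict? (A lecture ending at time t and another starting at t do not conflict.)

3

Count concurrent intervals with a sweep; the peak is the room count.
starts: [0, 1, 4, 8, 10, 10, 11, 11, 12, 13]
ends:   [1, 4, 7, 11, 11, 12, 12, 14, 14, 15]
s0→1 e1→0 s1→1 e4→0 s4→1 e7→0 s8→1 s10→2 s10→3  — peak 3.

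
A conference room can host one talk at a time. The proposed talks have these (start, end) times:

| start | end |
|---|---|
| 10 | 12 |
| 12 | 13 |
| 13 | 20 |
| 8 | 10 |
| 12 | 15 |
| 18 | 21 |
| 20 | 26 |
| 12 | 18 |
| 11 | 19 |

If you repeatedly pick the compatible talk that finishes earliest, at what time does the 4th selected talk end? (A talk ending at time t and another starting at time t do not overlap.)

By end time: (8,10), (10,12), (12,13), (12,15), (12,18), (11,19), (13,20), (18,21), (20,26).
Pick (8,10); next start ≥ 10 → (10,12); next start ≥ 12 → (12,13); next start ≥ 13 → (13,20); next start ≥ 20 → (20,26).
Selected: (8,10) (10,12) (12,13) (13,20) (20,26)

20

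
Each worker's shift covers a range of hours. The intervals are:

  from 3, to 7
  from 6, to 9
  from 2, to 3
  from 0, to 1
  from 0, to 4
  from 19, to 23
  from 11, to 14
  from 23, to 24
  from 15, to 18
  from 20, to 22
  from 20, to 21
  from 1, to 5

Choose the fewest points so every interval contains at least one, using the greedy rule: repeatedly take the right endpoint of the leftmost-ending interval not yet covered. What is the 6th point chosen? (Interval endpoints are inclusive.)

Sort by right endpoint; whenever an interval is uncovered, place a point at its right end.
Sorted: [0,1] [2,3] [0,4] [1,5] [3,7] [6,9] [11,14] [15,18] [20,21] [20,22] [19,23] [23,24]
{[0,1]} hit by 1; {[2,3],[0,4],[1,5],[3,7]} hit by 3; {[6,9]} hit by 9; {[11,14]} hit by 14; {[15,18]} hit by 18; {[20,21],[20,22],[19,23]} hit by 21; {[23,24]} hit by 24.
Points: 1, 3, 9, 14, 18, 21, 24 (7 total).

21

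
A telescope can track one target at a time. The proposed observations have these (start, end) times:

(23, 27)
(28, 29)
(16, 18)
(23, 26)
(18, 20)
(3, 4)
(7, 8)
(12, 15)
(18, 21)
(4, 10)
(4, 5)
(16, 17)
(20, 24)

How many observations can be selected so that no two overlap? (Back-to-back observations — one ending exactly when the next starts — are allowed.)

Sort by end time and greedily take each interval whose start is ≥ the last chosen end.
By end time: (3,4), (4,5), (7,8), (4,10), (12,15), (16,17), (16,18), (18,20), (18,21), (20,24), (23,26), (23,27), (28,29).
Pick (3,4); next start ≥ 4 → (4,5); next start ≥ 5 → (7,8); next start ≥ 8 → (12,15); next start ≥ 15 → (16,17); next start ≥ 17 → (18,20); next start ≥ 20 → (20,24); next start ≥ 24 → (28,29).
Selected 8 observations.

8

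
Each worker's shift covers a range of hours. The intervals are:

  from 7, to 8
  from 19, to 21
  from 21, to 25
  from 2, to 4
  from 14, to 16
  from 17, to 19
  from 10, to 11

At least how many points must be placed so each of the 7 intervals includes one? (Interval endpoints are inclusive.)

6

Sorted: [2,4] [7,8] [10,11] [14,16] [17,19] [19,21] [21,25]
{[2,4]} hit by 4; {[7,8]} hit by 8; {[10,11]} hit by 11; {[14,16]} hit by 16; {[17,19],[19,21]} hit by 19; {[21,25]} hit by 25.
Points: 4, 8, 11, 16, 19, 25 (6 total).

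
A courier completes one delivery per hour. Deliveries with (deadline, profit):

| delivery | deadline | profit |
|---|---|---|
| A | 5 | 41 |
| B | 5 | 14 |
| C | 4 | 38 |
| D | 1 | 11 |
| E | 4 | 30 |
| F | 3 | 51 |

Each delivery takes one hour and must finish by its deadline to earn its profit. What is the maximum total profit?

174

Take jobs in profit order; each goes to the latest open slot no later than its deadline.
By profit: F(d3,51), A(d5,41), C(d4,38), E(d4,30), B(d5,14), D(d1,11)
F→slot 3; A→slot 5; C→slot 4; E→slot 2; B→slot 1; D skipped.
Profit = 14 + 30 + 51 + 38 + 41 = 174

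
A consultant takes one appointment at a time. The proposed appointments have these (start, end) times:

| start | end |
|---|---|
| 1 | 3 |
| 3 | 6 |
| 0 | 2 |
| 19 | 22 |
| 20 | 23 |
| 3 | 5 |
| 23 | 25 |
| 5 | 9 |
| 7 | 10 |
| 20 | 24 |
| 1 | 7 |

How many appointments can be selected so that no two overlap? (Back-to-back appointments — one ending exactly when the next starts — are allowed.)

5

Order by finish time; keep every interval that doesn't clash with the previous kept one.
Sorted by end: (0,2)  (1,3)  (3,5)  (3,6)  (1,7)  (5,9)  (7,10)  (19,22)  (20,23)  (20,24)  (23,25)
take (0,2); take (3,5); skip (3,6); take (5,9); skip (7,10); take (19,22); take (23,25).
Selected 5 appointments.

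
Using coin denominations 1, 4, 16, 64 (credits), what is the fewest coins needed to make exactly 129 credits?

3

Greedy: take as many of the largest coin as possible, then repeat with the remainder.
129 = 2×64 + 1×1
Total coins = 2 + 1 = 3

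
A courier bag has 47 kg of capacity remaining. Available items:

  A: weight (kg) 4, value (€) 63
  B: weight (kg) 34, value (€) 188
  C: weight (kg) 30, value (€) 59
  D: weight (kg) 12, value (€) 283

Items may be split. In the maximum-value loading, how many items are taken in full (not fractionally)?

Sort by value per unit weight and fill in that order.
Order: D (283/12=23.58) > A (63/4=15.75) > B (188/34=5.53) > C (59/30=1.97)
Fill: take D (12 @ 283) → take A (4 @ 63) → take 31/34 of B → 171.41; 47/47 used.
2 item(s) taken whole; one partial (take 31/34 of B).

2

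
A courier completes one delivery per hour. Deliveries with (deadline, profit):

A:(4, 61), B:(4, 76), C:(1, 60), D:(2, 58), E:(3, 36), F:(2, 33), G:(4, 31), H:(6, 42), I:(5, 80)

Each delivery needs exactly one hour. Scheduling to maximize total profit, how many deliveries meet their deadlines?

6

By profit: I(d5,80), B(d4,76), A(d4,61), C(d1,60), D(d2,58), H(d6,42), E(d3,36), F(d2,33), G(d4,31)
I→slot 5; B→slot 4; A→slot 3; C→slot 1; D→slot 2; H→slot 6; E skipped; F skipped; G skipped.
6 of 9 scheduled.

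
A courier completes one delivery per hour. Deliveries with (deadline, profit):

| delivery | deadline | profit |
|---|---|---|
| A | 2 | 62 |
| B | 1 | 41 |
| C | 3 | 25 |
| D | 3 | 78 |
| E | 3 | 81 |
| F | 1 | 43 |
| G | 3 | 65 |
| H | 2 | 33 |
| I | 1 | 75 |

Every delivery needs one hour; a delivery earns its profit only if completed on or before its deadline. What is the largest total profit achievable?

Take jobs in profit order; each goes to the latest open slot no later than its deadline.
By profit: E(d3,81), D(d3,78), I(d1,75), G(d3,65), A(d2,62), F(d1,43), B(d1,41), H(d2,33), C(d3,25)
E→slot 3; D→slot 2; I→slot 1; G skipped; A skipped; F skipped; B skipped; H skipped; C skipped.
Profit = 75 + 78 + 81 = 234

234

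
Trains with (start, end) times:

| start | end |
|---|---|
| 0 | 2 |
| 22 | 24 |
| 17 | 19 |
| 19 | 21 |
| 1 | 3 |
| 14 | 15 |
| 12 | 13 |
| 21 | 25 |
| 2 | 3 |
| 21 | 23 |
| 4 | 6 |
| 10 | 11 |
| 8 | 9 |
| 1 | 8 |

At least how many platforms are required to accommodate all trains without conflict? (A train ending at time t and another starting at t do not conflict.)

Count concurrent intervals with a sweep; the peak is the room count.
Events (time:±→running): 0:+→1 1:+→2 1:+→3 … peak 3.

3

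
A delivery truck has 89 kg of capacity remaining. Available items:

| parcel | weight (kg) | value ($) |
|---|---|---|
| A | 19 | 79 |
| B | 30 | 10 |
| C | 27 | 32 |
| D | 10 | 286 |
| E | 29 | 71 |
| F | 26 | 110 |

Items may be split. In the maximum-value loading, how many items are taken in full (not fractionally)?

Greedy by value/weight ratio, highest first.
Order: D (286/10=28.60) > F (110/26=4.23) > A (79/19=4.16) > E (71/29=2.45) > C (32/27=1.19) > B (10/30=0.33)
Fill: take D (10 @ 286) → take F (26 @ 110) → take A (19 @ 79) → take E (29 @ 71) → take 5/27 of C → 5.93; 89/89 used.
4 item(s) taken whole; one partial (take 5/27 of C).

4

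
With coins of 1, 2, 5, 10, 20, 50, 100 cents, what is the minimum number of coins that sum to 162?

Greedy: take as many of the largest coin as possible, then repeat with the remainder.
162 − 1×100→62 − 1×50→12 − 1×10→2 − 1×2→0
Total coins = 1 + 1 + 1 + 1 = 4

4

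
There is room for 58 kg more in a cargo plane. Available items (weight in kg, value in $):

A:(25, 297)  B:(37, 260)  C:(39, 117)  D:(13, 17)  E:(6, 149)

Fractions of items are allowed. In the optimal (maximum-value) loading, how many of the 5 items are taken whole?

2

Sort by value per unit weight and fill in that order.
Order: E (149/6=24.83) > A (297/25=11.88) > B (260/37=7.03) > C (117/39=3.00) > D (17/13=1.31)
Fill: take E (6 @ 149) → take A (25 @ 297) → take 27/37 of B → 189.73; 58/58 used.
2 item(s) taken whole; one partial (take 27/37 of B).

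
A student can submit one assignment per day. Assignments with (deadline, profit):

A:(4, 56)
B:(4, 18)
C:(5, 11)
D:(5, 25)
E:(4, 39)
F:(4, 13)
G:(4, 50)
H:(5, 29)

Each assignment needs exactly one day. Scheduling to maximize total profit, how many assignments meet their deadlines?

Sort by profit descending; place each in the latest free slot ≤ its deadline.
By profit: A(d4,56), G(d4,50), E(d4,39), H(d5,29), D(d5,25), B(d4,18), F(d4,13), C(d5,11)
A→slot 4; G→slot 3; E→slot 2; H→slot 5; D→slot 1; B skipped; F skipped; C skipped.
5 of 8 scheduled.

5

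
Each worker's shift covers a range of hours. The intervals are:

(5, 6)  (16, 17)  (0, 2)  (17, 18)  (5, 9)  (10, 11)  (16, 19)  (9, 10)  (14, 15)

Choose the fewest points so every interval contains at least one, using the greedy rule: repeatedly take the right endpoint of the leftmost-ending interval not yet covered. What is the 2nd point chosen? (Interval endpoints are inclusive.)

6

Sort by right endpoint; whenever an interval is uncovered, place a point at its right end.
By right end: [0,2]  [5,6]  [5,9]  [9,10]  [10,11]  [14,15]  [16,17]  [17,18]  [16,19]
[0,2] uncovered → point at 2; [5,6] uncovered → point at 6; [9,10] uncovered → point at 10; [14,15] uncovered → point at 15; [16,17] uncovered → point at 17.
Points: 2, 6, 10, 15, 17 (5 total).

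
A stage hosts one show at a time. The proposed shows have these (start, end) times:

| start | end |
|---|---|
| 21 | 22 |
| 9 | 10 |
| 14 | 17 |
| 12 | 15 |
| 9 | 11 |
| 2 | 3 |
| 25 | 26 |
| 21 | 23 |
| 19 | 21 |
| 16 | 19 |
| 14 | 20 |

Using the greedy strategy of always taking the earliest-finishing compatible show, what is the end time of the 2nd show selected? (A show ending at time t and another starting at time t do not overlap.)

10

Sort by end time and greedily take each interval whose start is ≥ the last chosen end.
Sorted by end: (2,3)  (9,10)  (9,11)  (12,15)  (14,17)  (16,19)  (14,20)  (19,21)  (21,22)  (21,23)  (25,26)
take (2,3); take (9,10); take (12,15); take (16,19); skip (14,20); take (19,21); take (21,22); take (25,26).
Selected: (2,3) (9,10) (12,15) (16,19) (19,21) (21,22) (25,26)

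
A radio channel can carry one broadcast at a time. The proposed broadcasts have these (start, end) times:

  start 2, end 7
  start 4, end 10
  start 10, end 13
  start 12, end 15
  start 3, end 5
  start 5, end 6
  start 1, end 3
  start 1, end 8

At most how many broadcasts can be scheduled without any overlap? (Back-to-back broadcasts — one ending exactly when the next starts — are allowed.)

Greedy by earliest finish: after sorting by end time, pick each interval compatible with the last pick.
By end time: (1,3), (3,5), (5,6), (2,7), (1,8), (4,10), (10,13), (12,15).
Pick (1,3); next start ≥ 3 → (3,5); next start ≥ 5 → (5,6); next start ≥ 6 → (10,13).
Selected 4 broadcasts.

4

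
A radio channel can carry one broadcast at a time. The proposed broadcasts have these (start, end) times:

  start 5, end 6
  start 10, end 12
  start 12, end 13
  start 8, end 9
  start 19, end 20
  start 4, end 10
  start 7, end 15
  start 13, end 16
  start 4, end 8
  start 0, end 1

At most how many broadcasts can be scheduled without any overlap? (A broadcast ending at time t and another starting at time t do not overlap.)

Sort by end time and greedily take each interval whose start is ≥ the last chosen end.
By end time: (0,1), (5,6), (4,8), (8,9), (4,10), (10,12), (12,13), (7,15), (13,16), (19,20).
Pick (0,1); next start ≥ 1 → (5,6); next start ≥ 6 → (8,9); next start ≥ 9 → (10,12); next start ≥ 12 → (12,13); next start ≥ 13 → (13,16); next start ≥ 16 → (19,20).
Selected 7 broadcasts.

7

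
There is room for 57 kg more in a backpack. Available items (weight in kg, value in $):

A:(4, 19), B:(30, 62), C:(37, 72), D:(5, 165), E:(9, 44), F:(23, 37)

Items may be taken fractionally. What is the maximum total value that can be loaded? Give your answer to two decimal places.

307.51

Greedy by value/weight ratio, highest first.
Order: D (165/5=33.00) > E (44/9=4.89) > A (19/4=4.75) > B (62/30=2.07) > C (72/37=1.95) > F (37/23=1.61)
Fill: take D (5 @ 165) → take E (9 @ 44) → take A (4 @ 19) → take B (30 @ 62) → take 9/37 of C → 17.51; 57/57 used.
Total value = 307.51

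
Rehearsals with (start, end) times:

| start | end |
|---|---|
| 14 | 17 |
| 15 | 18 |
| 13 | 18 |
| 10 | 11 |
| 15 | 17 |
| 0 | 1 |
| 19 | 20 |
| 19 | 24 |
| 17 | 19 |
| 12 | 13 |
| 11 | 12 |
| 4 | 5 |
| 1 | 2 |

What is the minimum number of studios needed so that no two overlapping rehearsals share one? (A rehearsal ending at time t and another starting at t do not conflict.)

4

starts: [0, 1, 4, 10, 11, 12, 13, 14, 15, 15, 17, 19, 19]
ends:   [1, 2, 5, 11, 12, 13, 17, 17, 18, 18, 19, 20, 24]
s0→1 e1→0 s1→1 e2→0 s4→1 e5→0 s10→1 e11→0 s11→1 e12→0 s12→1 e13→0 s13→1 s14→2 s15→3 s15→4  — peak 4.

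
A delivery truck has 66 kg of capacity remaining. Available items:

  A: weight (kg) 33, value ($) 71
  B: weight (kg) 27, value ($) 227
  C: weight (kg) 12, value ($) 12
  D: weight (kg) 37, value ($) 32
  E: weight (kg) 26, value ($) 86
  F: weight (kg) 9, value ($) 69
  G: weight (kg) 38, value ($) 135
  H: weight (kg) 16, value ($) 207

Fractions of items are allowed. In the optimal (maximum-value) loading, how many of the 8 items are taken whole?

Sort by value per unit weight and fill in that order.
Order: H (207/16=12.94) > B (227/27=8.41) > F (69/9=7.67) > G (135/38=3.55) > E (86/26=3.31) > A (71/33=2.15) > C (12/12=1.00) > D (32/37=0.86)
Fill: take H (16 @ 207) → take B (27 @ 227) → take F (9 @ 69) → take 14/38 of G → 49.74; 66/66 used.
3 item(s) taken whole; one partial (take 14/38 of G).

3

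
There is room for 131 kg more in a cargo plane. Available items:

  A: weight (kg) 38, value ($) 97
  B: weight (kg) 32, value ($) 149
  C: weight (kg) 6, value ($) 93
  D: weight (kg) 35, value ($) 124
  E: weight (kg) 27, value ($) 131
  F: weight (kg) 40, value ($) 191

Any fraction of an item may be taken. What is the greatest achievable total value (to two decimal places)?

Order: C (93/6=15.50) > E (131/27=4.85) > F (191/40=4.78) > B (149/32=4.66) > D (124/35=3.54) > A (97/38=2.55)
Fill: take C (6 @ 93) → take E (27 @ 131) → take F (40 @ 191) → take B (32 @ 149) → take 26/35 of D → 92.11; 131/131 used.
Total value = 656.11

656.11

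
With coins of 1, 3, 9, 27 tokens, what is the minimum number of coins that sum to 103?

7

Greedy: take as many of the largest coin as possible, then repeat with the remainder.
103 − 3×27→22 − 2×9→4 − 1×3→1 − 1×1→0
Total coins = 3 + 2 + 1 + 1 = 7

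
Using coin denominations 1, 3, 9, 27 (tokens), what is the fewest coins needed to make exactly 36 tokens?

2

Greedy: take as many of the largest coin as possible, then repeat with the remainder.
36 = 1×27 + 1×9
Total coins = 1 + 1 = 2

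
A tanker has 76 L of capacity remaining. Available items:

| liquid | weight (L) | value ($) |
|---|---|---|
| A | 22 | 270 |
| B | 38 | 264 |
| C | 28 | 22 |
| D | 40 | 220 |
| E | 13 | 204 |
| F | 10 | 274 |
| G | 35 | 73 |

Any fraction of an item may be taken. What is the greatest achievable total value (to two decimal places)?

963.37

Sort by value per unit weight and fill in that order.
Order: F (274/10=27.40) > E (204/13=15.69) > A (270/22=12.27) > B (264/38=6.95) > D (220/40=5.50) > G (73/35=2.09) > C (22/28=0.79)
Fill: take F (10 @ 274) → take E (13 @ 204) → take A (22 @ 270) → take 31/38 of B → 215.37; 76/76 used.
Total value = 963.37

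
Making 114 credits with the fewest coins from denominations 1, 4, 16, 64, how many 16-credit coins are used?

3

114 = 1×64 + 3×16 + 2×1
Count of 16: 3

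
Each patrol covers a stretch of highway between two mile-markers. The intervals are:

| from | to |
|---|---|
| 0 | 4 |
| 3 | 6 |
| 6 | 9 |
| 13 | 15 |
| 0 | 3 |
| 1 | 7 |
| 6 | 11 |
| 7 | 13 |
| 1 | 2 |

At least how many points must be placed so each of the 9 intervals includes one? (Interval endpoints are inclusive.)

Process intervals by earliest right end; each time one isn't hit yet, stab at its right endpoint.
By right end: [1,2]  [0,3]  [0,4]  [3,6]  [1,7]  [6,9]  [6,11]  [7,13]  [13,15]
[1,2] uncovered → point at 2; [3,6] uncovered → point at 6; [7,13] uncovered → point at 13.
Points: 2, 6, 13 (3 total).

3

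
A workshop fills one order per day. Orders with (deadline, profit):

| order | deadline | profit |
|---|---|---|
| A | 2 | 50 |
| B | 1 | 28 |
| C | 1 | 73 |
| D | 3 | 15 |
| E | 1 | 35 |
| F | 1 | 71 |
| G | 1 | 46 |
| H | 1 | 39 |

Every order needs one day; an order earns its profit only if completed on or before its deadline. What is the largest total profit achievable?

138

Take jobs in profit order; each goes to the latest open slot no later than its deadline.
Profit order: C=73 F=71 A=50 G=46 H=39 E=35 B=28 D=15
Assign: C→slot 1, F skipped, A→slot 2, G skipped, H skipped, E skipped, B skipped, D→slot 3.
Slots: [1:C] [2:A] [3:D]
Profit = 73 + 50 + 15 = 138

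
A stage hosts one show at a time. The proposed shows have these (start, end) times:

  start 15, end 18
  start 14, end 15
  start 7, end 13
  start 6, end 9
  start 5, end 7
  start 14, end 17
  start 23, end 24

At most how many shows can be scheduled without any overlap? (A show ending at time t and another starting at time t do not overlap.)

Order by finish time; keep every interval that doesn't clash with the previous kept one.
By end time: (5,7), (6,9), (7,13), (14,15), (14,17), (15,18), (23,24).
Pick (5,7); next start ≥ 7 → (7,13); next start ≥ 13 → (14,15); next start ≥ 15 → (15,18); next start ≥ 18 → (23,24).
Selected 5 shows.

5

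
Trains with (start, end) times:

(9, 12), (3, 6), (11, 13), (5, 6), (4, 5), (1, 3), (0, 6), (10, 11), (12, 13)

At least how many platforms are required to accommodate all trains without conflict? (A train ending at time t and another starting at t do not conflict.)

The answer is the maximum number of intervals overlapping at any instant.
Events (time:±→running): 0:+→1 1:+→2 3:-→1 3:+→2 4:+→3 … peak 3.

3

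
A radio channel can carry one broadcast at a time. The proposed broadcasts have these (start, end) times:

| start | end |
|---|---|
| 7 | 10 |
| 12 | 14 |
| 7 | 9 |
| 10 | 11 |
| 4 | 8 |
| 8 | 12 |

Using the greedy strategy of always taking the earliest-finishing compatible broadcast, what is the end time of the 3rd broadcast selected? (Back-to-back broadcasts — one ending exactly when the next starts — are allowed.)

14

Order by finish time; keep every interval that doesn't clash with the previous kept one.
Sorted by end: (4,8)  (7,9)  (7,10)  (10,11)  (8,12)  (12,14)
take (4,8); skip (7,9); take (10,11); take (12,14).
Selected: (4,8) (10,11) (12,14)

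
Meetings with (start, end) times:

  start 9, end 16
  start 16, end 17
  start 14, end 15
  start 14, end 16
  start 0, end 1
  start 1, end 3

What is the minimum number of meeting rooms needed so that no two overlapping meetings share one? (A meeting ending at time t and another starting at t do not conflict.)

3

Count concurrent intervals with a sweep; the peak is the room count.
starts: [0, 1, 9, 14, 14, 16]
ends:   [1, 3, 15, 16, 16, 17]
s0→1 e1→0 s1→1 e3→0 s9→1 s14→2 s14→3  — peak 3.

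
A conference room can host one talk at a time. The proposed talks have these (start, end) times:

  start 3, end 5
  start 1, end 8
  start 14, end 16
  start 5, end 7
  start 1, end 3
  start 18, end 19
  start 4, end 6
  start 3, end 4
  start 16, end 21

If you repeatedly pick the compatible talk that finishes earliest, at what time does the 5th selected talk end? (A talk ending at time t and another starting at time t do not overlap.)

19

Order by finish time; keep every interval that doesn't clash with the previous kept one.
Sorted by end: (1,3)  (3,4)  (3,5)  (4,6)  (5,7)  (1,8)  (14,16)  (18,19)  (16,21)
take (1,3); take (3,4); take (4,6); take (14,16); take (18,19).
Selected: (1,3) (3,4) (4,6) (14,16) (18,19)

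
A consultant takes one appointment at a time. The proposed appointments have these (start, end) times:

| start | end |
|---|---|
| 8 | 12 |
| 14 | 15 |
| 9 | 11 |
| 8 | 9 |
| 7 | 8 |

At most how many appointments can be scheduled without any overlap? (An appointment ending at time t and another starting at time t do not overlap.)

Order by finish time; keep every interval that doesn't clash with the previous kept one.
By end time: (7,8), (8,9), (9,11), (8,12), (14,15).
Pick (7,8); next start ≥ 8 → (8,9); next start ≥ 9 → (9,11); next start ≥ 11 → (14,15).
Selected 4 appointments.

4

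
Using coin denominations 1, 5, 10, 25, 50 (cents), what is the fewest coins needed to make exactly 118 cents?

118 = 2×50 + 1×10 + 1×5 + 3×1
Total coins = 2 + 1 + 1 + 3 = 7

7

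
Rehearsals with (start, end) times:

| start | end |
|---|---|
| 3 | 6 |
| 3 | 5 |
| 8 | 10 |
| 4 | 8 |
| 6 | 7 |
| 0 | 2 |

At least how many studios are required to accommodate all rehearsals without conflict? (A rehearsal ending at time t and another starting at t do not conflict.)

3

Count concurrent intervals with a sweep; the peak is the room count.
Events (time:±→running): 0:+→1 2:-→0 3:+→1 3:+→2 4:+→3 … peak 3.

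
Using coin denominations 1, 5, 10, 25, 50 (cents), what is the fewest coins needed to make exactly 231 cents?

Greedy: take as many of the largest coin as possible, then repeat with the remainder.
231 = 4×50 + 1×25 + 1×5 + 1×1
Total coins = 4 + 1 + 1 + 1 = 7

7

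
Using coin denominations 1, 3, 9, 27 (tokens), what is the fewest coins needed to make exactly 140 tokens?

Use the largest denomination that fits, subtract, and repeat.
140 = 5×27 + 1×3 + 2×1
Total coins = 5 + 1 + 2 = 8

8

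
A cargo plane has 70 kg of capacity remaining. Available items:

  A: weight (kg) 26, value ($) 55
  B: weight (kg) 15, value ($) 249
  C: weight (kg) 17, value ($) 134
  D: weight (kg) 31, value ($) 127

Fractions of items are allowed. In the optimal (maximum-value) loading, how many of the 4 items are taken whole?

Order: B (249/15=16.60) > C (134/17=7.88) > D (127/31=4.10) > A (55/26=2.12)
Fill: take B (15 @ 249) → take C (17 @ 134) → take D (31 @ 127) → take 7/26 of A → 14.81; 70/70 used.
3 item(s) taken whole; one partial (take 7/26 of A).

3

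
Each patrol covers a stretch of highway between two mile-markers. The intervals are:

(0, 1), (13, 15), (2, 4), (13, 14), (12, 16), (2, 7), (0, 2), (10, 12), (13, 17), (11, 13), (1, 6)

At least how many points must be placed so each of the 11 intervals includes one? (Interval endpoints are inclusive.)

Sorted: [0,1] [0,2] [2,4] [1,6] [2,7] [10,12] [11,13] [13,14] [13,15] [12,16] [13,17]
{[0,1],[0,2]} hit by 1; {[2,4],[1,6],[2,7]} hit by 4; {[10,12],[11,13]} hit by 12; {[13,14],[13,15],[12,16],[13,17]} hit by 14.
Points: 1, 4, 12, 14 (4 total).

4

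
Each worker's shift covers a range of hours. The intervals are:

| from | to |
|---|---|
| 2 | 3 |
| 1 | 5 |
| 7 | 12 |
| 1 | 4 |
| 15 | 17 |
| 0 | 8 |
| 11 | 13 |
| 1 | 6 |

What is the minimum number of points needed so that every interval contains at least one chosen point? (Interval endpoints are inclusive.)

3

Sort by right endpoint; whenever an interval is uncovered, place a point at its right end.
Sorted: [2,3] [1,4] [1,5] [1,6] [0,8] [7,12] [11,13] [15,17]
{[2,3],[1,4],[1,5],[1,6],[0,8]} hit by 3; {[7,12],[11,13]} hit by 12; {[15,17]} hit by 17.
Points: 3, 12, 17 (3 total).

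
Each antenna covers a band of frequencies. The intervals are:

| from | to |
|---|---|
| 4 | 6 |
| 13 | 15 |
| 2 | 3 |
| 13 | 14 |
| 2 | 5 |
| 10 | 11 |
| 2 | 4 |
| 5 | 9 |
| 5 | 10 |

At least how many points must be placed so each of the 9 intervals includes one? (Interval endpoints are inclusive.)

By right end: [2,3]  [2,4]  [2,5]  [4,6]  [5,9]  [5,10]  [10,11]  [13,14]  [13,15]
[2,3] uncovered → point at 3; [4,6] uncovered → point at 6; [10,11] uncovered → point at 11; [13,14] uncovered → point at 14.
Points: 3, 6, 11, 14 (4 total).

4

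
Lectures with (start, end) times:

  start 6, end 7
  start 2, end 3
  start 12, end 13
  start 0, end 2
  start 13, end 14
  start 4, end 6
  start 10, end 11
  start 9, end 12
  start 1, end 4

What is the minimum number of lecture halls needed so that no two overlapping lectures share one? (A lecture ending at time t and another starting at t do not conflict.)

Count concurrent intervals with a sweep; the peak is the room count.
starts: [0, 1, 2, 4, 6, 9, 10, 12, 13]
ends:   [2, 3, 4, 6, 7, 11, 12, 13, 14]
s0→1 s1→2  — peak 2.

2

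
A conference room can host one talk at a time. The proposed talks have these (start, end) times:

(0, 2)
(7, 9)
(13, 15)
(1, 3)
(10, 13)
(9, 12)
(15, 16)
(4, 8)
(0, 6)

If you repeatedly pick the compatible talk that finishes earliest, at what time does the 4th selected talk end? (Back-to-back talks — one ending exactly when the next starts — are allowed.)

15

Sort by end time and greedily take each interval whose start is ≥ the last chosen end.
By end time: (0,2), (1,3), (0,6), (4,8), (7,9), (9,12), (10,13), (13,15), (15,16).
Pick (0,2); next start ≥ 2 → (4,8); next start ≥ 8 → (9,12); next start ≥ 12 → (13,15); next start ≥ 15 → (15,16).
Selected: (0,2) (4,8) (9,12) (13,15) (15,16)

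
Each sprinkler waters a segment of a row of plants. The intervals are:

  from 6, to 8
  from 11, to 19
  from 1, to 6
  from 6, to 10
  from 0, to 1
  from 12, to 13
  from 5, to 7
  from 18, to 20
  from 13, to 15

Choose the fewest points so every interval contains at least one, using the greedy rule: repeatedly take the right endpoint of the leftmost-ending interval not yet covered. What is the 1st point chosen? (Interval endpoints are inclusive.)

1

Sort by right endpoint; whenever an interval is uncovered, place a point at its right end.
Sorted: [0,1] [1,6] [5,7] [6,8] [6,10] [12,13] [13,15] [11,19] [18,20]
{[0,1],[1,6]} hit by 1; {[5,7],[6,8],[6,10]} hit by 7; {[12,13],[13,15],[11,19]} hit by 13; {[18,20]} hit by 20.
Points: 1, 7, 13, 20 (4 total).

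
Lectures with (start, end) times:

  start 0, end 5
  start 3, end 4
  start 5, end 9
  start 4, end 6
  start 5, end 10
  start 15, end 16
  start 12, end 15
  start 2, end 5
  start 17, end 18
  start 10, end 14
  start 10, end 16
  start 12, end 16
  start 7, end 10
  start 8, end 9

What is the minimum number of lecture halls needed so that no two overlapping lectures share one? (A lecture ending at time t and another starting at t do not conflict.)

Events (time:±→running): 0:+→1 2:+→2 3:+→3 4:-→2 4:+→3 5:-→2 5:-→1 5:+→2 5:+→3 6:-→2 7:+→3 8:+→4 … peak 4.

4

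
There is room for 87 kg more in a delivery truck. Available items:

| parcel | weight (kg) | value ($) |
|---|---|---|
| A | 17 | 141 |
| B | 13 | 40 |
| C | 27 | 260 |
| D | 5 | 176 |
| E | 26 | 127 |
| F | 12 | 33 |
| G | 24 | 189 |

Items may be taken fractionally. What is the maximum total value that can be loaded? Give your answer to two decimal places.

834.38

Greedy by value/weight ratio, highest first.
Order: D (176/5=35.20) > C (260/27=9.63) > A (141/17=8.29) > G (189/24=7.88) > E (127/26=4.88) > B (40/13=3.08) > F (33/12=2.75)
Fill: take D (5 @ 176) → take C (27 @ 260) → take A (17 @ 141) → take G (24 @ 189) → take 14/26 of E → 68.38; 87/87 used.
Total value = 834.38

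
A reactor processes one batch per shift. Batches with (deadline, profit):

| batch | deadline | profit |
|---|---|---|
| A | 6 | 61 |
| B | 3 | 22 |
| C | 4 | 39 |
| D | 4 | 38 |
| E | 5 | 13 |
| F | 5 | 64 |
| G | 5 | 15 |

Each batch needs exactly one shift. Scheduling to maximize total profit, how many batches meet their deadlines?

6

Sort by profit descending; place each in the latest free slot ≤ its deadline.
By profit: F(d5,64), A(d6,61), C(d4,39), D(d4,38), B(d3,22), G(d5,15), E(d5,13)
F→slot 5; A→slot 6; C→slot 4; D→slot 3; B→slot 2; G→slot 1; E skipped.
6 of 7 scheduled.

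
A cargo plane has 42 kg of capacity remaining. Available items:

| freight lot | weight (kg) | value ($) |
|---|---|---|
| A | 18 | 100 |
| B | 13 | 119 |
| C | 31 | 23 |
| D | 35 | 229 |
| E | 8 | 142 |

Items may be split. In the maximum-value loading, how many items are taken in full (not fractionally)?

2

Order: E (142/8=17.75) > B (119/13=9.15) > D (229/35=6.54) > A (100/18=5.56) > C (23/31=0.74)
Fill: take E (8 @ 142) → take B (13 @ 119) → take 21/35 of D → 137.40; 42/42 used.
2 item(s) taken whole; one partial (take 21/35 of D).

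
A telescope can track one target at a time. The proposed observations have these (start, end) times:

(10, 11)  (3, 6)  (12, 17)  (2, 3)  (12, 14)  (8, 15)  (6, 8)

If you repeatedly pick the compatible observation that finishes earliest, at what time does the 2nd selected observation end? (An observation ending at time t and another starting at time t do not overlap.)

6

Greedy by earliest finish: after sorting by end time, pick each interval compatible with the last pick.
By end time: (2,3), (3,6), (6,8), (10,11), (12,14), (8,15), (12,17).
Pick (2,3); next start ≥ 3 → (3,6); next start ≥ 6 → (6,8); next start ≥ 8 → (10,11); next start ≥ 11 → (12,14).
Selected: (2,3) (3,6) (6,8) (10,11) (12,14)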